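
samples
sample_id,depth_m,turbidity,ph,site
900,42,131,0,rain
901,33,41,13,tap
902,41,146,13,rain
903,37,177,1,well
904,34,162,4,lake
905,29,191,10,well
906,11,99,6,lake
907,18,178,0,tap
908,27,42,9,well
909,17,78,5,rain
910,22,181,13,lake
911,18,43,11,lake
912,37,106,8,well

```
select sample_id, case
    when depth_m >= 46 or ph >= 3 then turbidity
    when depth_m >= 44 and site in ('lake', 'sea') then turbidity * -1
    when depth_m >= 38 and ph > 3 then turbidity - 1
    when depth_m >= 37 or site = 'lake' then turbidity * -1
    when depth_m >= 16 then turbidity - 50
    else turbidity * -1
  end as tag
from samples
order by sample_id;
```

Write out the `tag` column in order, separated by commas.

sample_id=900: depth_m >= 37 or site = 'lake' → -131
sample_id=901: depth_m >= 46 or ph >= 3 → 41
sample_id=902: depth_m >= 46 or ph >= 3 → 146
sample_id=903: depth_m >= 37 or site = 'lake' → -177
sample_id=904: depth_m >= 46 or ph >= 3 → 162
sample_id=905: depth_m >= 46 or ph >= 3 → 191
sample_id=906: depth_m >= 46 or ph >= 3 → 99
sample_id=907: depth_m >= 16 → 128
sample_id=908: depth_m >= 46 or ph >= 3 → 42
sample_id=909: depth_m >= 46 or ph >= 3 → 78
sample_id=910: depth_m >= 46 or ph >= 3 → 181
sample_id=911: depth_m >= 46 or ph >= 3 → 43
sample_id=912: depth_m >= 46 or ph >= 3 → 106

-131, 41, 146, -177, 162, 191, 99, 128, 42, 78, 181, 43, 106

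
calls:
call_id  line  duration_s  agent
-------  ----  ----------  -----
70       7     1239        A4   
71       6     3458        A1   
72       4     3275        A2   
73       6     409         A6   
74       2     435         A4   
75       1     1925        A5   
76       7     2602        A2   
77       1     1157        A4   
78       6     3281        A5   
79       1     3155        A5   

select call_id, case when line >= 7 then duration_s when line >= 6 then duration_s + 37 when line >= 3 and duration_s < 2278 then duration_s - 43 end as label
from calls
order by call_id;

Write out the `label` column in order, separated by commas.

1239, 3495, NULL, 446, NULL, NULL, 2602, NULL, 3318, NULL

call_id=70: line >= 7 → 1239
call_id=71: line >= 6 → 3495
call_id=72: (no match → NULL) → NULL
call_id=73: line >= 6 → 446
call_id=74: (no match → NULL) → NULL
call_id=75: (no match → NULL) → NULL
call_id=76: line >= 7 → 2602
call_id=77: (no match → NULL) → NULL
call_id=78: line >= 6 → 3318
call_id=79: (no match → NULL) → NULL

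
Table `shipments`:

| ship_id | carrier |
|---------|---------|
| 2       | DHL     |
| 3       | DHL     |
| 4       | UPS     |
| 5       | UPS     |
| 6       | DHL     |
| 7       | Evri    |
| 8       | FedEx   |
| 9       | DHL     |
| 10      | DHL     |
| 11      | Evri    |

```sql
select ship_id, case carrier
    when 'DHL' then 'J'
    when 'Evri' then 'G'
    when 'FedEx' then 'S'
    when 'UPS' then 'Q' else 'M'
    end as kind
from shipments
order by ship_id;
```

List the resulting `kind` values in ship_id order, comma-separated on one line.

ship_id=2: carrier='DHL' → J
ship_id=3: carrier='DHL' → J
ship_id=4: carrier='UPS' → Q
ship_id=5: carrier='UPS' → Q
ship_id=6: carrier='DHL' → J
ship_id=7: carrier='Evri' → G
ship_id=8: carrier='FedEx' → S
ship_id=9: carrier='DHL' → J
ship_id=10: carrier='DHL' → J
ship_id=11: carrier='Evri' → G

J, J, Q, Q, J, G, S, J, J, G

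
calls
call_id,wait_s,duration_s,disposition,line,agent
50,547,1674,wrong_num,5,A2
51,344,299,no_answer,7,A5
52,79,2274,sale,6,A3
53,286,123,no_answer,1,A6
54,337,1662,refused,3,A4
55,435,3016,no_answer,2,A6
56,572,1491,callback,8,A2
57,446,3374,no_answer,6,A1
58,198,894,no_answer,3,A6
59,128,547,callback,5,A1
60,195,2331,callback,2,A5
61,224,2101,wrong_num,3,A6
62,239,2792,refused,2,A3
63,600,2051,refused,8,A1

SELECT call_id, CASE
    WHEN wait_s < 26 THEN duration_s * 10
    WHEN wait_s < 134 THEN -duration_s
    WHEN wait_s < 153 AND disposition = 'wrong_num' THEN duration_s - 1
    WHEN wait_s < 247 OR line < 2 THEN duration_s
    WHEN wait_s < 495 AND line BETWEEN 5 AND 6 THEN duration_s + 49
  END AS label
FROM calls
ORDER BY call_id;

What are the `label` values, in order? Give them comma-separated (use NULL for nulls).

NULL, NULL, -2274, 123, NULL, NULL, NULL, 3423, 894, -547, 2331, 2101, 2792, NULL

call_id=50: (no match → NULL) → NULL
call_id=51: (no match → NULL) → NULL
call_id=52: wait_s < 134 → -2274
call_id=53: wait_s < 247 OR line < 2 → 123
call_id=54: (no match → NULL) → NULL
call_id=55: (no match → NULL) → NULL
call_id=56: (no match → NULL) → NULL
call_id=57: wait_s < 495 AND line BETWEEN 5 AND 6 → 3423
call_id=58: wait_s < 247 OR line < 2 → 894
call_id=59: wait_s < 134 → -547
call_id=60: wait_s < 247 OR line < 2 → 2331
call_id=61: wait_s < 247 OR line < 2 → 2101
call_id=62: wait_s < 247 OR line < 2 → 2792
call_id=63: (no match → NULL) → NULL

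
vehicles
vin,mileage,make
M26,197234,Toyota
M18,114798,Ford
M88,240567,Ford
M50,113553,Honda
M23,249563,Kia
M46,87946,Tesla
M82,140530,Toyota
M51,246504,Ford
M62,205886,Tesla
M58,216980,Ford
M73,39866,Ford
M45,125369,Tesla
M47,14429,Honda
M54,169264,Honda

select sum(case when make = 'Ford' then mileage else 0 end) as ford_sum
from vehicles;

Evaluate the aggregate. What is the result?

858715

vin=M26: ✗
vin=M18: ✓ → 114798
vin=M88: ✓ → 240567
vin=M50: ✗
vin=M23: ✗
vin=M46: ✗
vin=M82: ✗
vin=M51: ✓ → 246504
vin=M62: ✗
vin=M58: ✓ → 216980
vin=M73: ✓ → 39866
vin=M45: ✗
vin=M47: ✗
vin=M54: ✗
ford_sum = 114798 + 240567 + 246504 + 216980 + 39866 = 858715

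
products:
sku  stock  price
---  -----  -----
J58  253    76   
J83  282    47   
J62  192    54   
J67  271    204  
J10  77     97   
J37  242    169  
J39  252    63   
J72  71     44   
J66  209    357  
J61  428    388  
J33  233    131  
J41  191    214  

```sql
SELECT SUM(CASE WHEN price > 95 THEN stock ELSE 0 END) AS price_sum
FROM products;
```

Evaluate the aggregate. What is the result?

sku=J58: ✗
sku=J83: ✗
sku=J62: ✗
sku=J67: ✓ → 271
sku=J10: ✓ → 77
sku=J37: ✓ → 242
sku=J39: ✗
sku=J72: ✗
sku=J66: ✓ → 209
sku=J61: ✓ → 428
sku=J33: ✓ → 233
sku=J41: ✓ → 191
price_sum = 271 + 77 + 242 + 209 + 428 + 233 + 191 = 1651

1651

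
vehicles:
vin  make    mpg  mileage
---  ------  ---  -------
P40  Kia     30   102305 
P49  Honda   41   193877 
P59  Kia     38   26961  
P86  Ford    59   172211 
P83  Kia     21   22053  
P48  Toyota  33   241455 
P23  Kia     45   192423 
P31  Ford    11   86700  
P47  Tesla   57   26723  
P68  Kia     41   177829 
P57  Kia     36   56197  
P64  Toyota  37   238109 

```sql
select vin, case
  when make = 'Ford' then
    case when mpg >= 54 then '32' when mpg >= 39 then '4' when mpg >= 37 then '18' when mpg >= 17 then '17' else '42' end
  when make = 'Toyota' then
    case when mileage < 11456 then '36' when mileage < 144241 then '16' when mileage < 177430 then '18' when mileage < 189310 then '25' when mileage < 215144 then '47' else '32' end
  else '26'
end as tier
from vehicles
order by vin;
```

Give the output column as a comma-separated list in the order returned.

vin=P23: make='Kia' → outer ELSE → 26
vin=P31: make='Ford' → inner[ELSE] → 42
vin=P40: make='Kia' → outer ELSE → 26
vin=P47: make='Tesla' → outer ELSE → 26
vin=P48: make='Toyota' → inner[ELSE] → 32
vin=P49: make='Honda' → outer ELSE → 26
vin=P57: make='Kia' → outer ELSE → 26
vin=P59: make='Kia' → outer ELSE → 26
vin=P64: make='Toyota' → inner[ELSE] → 32
vin=P68: make='Kia' → outer ELSE → 26
vin=P83: make='Kia' → outer ELSE → 26
vin=P86: make='Ford' → inner[mpg >= 54] → 32

26, 42, 26, 26, 32, 26, 26, 26, 32, 26, 26, 32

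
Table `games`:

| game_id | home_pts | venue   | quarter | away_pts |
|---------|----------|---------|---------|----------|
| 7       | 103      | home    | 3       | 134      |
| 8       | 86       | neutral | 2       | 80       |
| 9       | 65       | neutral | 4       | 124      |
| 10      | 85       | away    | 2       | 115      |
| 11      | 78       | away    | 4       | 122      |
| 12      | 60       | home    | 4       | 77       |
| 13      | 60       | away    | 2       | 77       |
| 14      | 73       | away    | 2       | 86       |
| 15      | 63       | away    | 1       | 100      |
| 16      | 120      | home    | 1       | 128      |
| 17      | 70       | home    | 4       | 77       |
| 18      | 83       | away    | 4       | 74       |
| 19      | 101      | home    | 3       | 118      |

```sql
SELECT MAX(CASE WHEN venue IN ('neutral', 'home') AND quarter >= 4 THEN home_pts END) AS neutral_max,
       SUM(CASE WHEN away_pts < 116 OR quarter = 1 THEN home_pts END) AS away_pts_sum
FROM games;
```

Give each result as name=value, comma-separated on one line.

neutral_max=70, away_pts_sum=700

[neutral_max: venue IN ('neutral', 'home') AND quarter >= 4]
game_id=7: ✗
game_id=8: ✗
game_id=9: ✓ → 65
game_id=10: ✗
game_id=11: ✗
game_id=12: ✓ → 60
game_id=13: ✗
game_id=14: ✗
game_id=15: ✗
game_id=16: ✗
game_id=17: ✓ → 70
game_id=18: ✗
game_id=19: ✗
neutral_max = MAX(65, 60, 70) = 70
—
[away_pts_sum: away_pts < 116 OR quarter = 1]
game_id=7: ✗
game_id=8: ✓ → 86
game_id=9: ✗
game_id=10: ✓ → 85
game_id=11: ✗
game_id=12: ✓ → 60
game_id=13: ✓ → 60
game_id=14: ✓ → 73
game_id=15: ✓ → 63
game_id=16: ✓ → 120
game_id=17: ✓ → 70
game_id=18: ✓ → 83
game_id=19: ✗
away_pts_sum = 86 + 85 + 60 + 60 + 73 + 63 + 120 + 70 + 83 = 700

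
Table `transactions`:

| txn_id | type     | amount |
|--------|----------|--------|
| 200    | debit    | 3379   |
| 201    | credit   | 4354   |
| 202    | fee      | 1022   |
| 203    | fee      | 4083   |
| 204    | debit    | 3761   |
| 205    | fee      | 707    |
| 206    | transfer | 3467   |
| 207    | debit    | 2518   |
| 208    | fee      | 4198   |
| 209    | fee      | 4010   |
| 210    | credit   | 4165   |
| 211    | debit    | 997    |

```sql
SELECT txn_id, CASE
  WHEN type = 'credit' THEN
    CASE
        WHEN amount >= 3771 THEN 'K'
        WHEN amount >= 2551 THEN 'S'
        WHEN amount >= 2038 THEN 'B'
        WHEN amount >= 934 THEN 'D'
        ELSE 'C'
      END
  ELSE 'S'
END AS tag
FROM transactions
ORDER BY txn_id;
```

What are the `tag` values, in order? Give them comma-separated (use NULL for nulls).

txn_id=200: type='debit' → outer ELSE → S
txn_id=201: type='credit' → inner[amount >= 3771] → K
txn_id=202: type='fee' → outer ELSE → S
txn_id=203: type='fee' → outer ELSE → S
txn_id=204: type='debit' → outer ELSE → S
txn_id=205: type='fee' → outer ELSE → S
txn_id=206: type='transfer' → outer ELSE → S
txn_id=207: type='debit' → outer ELSE → S
txn_id=208: type='fee' → outer ELSE → S
txn_id=209: type='fee' → outer ELSE → S
txn_id=210: type='credit' → inner[amount >= 3771] → K
txn_id=211: type='debit' → outer ELSE → S

S, K, S, S, S, S, S, S, S, S, K, S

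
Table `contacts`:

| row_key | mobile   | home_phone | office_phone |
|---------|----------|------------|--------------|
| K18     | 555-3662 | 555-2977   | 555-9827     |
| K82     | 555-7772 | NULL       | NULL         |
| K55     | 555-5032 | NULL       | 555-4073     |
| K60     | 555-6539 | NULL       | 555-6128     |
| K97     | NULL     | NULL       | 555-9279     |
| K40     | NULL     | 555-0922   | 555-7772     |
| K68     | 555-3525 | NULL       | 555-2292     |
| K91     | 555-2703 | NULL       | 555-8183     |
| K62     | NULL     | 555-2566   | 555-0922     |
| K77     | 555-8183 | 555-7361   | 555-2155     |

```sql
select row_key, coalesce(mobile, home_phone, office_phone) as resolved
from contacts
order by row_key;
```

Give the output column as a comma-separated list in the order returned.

row_key=K18: mobile=555-3662 → 555-3662
row_key=K40: mobile=NULL, home_phone=555-0922 → 555-0922
row_key=K55: mobile=555-5032 → 555-5032
row_key=K60: mobile=555-6539 → 555-6539
row_key=K62: mobile=NULL, home_phone=555-2566 → 555-2566
row_key=K68: mobile=555-3525 → 555-3525
row_key=K77: mobile=555-8183 → 555-8183
row_key=K82: mobile=555-7772 → 555-7772
row_key=K91: mobile=555-2703 → 555-2703
row_key=K97: mobile=NULL, home_phone=NULL, office_phone=555-9279 → 555-9279

555-3662, 555-0922, 555-5032, 555-6539, 555-2566, 555-3525, 555-8183, 555-7772, 555-2703, 555-9279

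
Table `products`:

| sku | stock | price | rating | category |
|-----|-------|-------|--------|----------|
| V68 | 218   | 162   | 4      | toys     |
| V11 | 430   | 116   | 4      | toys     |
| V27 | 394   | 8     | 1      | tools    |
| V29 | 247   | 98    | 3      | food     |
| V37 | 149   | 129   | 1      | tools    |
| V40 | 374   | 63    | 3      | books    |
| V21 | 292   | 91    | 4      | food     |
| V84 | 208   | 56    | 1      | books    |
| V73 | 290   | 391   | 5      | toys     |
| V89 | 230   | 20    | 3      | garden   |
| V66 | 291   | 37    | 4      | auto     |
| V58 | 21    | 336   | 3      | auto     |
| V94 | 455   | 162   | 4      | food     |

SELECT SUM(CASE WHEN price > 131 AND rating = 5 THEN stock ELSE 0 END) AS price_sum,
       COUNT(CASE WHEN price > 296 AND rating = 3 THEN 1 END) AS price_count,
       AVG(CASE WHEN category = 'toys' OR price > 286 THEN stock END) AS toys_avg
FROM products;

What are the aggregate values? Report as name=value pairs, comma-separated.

price_sum=290, price_count=1, toys_avg=239.75

[price_sum: price > 131 AND rating = 5]
sku=V68: ✗
sku=V11: ✗
sku=V27: ✗
sku=V29: ✗
sku=V37: ✗
sku=V40: ✗
sku=V21: ✗
sku=V84: ✗
sku=V73: ✓ → 290
sku=V89: ✗
sku=V66: ✗
sku=V58: ✗
sku=V94: ✗
price_sum = 290
—
[price_count: price > 296 AND rating = 3]
sku=V68: ✗
sku=V11: ✗
sku=V27: ✗
sku=V29: ✗
sku=V37: ✗
sku=V40: ✗
sku=V21: ✗
sku=V84: ✗
sku=V73: ✗
sku=V89: ✗
sku=V66: ✗
sku=V58: ✓ → 1
sku=V94: ✗
price_count = COUNT(1) = 1
—
[toys_avg: category = 'toys' OR price > 286]
sku=V68: ✓ → 218
sku=V11: ✓ → 430
sku=V27: ✗
sku=V29: ✗
sku=V37: ✗
sku=V40: ✗
sku=V21: ✗
sku=V84: ✗
sku=V73: ✓ → 290
sku=V89: ✗
sku=V66: ✗
sku=V58: ✓ → 21
sku=V94: ✗
toys_avg = (218 + 430 + 290 + 21) / 4 = 239.75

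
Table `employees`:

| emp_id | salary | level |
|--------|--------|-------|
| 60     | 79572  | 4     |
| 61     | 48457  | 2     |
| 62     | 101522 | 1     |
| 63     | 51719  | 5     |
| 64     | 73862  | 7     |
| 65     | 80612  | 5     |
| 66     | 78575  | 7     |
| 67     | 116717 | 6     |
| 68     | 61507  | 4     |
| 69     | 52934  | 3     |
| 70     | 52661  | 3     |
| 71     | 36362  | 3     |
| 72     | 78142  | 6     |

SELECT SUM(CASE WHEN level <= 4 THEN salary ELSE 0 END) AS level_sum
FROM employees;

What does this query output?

433015

emp_id=60: ✓ → 79572
emp_id=61: ✓ → 48457
emp_id=62: ✓ → 101522
emp_id=63: ✗
emp_id=64: ✗
emp_id=65: ✗
emp_id=66: ✗
emp_id=67: ✗
emp_id=68: ✓ → 61507
emp_id=69: ✓ → 52934
emp_id=70: ✓ → 52661
emp_id=71: ✓ → 36362
emp_id=72: ✗
level_sum = 79572 + 48457 + 101522 + 61507 + 52934 + 52661 + 36362 = 433015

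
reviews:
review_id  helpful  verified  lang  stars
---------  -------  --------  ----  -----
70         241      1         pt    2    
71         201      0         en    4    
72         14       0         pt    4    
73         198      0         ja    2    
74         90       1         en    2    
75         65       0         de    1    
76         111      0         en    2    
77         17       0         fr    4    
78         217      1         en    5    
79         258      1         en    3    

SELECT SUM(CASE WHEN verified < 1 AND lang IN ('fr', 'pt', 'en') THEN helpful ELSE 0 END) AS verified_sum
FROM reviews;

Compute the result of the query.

review_id=70: ✗
review_id=71: ✓ → 201
review_id=72: ✓ → 14
review_id=73: ✗
review_id=74: ✗
review_id=75: ✗
review_id=76: ✓ → 111
review_id=77: ✓ → 17
review_id=78: ✗
review_id=79: ✗
verified_sum = 201 + 14 + 111 + 17 = 343

343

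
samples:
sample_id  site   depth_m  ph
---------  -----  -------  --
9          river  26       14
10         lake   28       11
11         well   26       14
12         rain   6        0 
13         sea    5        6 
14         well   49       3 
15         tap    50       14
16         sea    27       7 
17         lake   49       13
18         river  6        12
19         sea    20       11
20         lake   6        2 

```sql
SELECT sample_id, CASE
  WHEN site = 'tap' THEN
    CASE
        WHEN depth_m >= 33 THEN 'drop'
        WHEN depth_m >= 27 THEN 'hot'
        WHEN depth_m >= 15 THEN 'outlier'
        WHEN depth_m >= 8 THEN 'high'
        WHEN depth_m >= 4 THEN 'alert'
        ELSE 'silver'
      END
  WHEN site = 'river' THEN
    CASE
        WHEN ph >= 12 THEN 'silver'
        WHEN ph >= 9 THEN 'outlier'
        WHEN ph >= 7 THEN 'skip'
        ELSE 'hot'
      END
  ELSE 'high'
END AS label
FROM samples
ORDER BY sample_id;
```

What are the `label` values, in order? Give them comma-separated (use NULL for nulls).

silver, high, high, high, high, high, drop, high, high, silver, high, high

sample_id=9: site='river' → inner[ph >= 12] → silver
sample_id=10: site='lake' → outer ELSE → high
sample_id=11: site='well' → outer ELSE → high
sample_id=12: site='rain' → outer ELSE → high
sample_id=13: site='sea' → outer ELSE → high
sample_id=14: site='well' → outer ELSE → high
sample_id=15: site='tap' → inner[depth_m >= 33] → drop
sample_id=16: site='sea' → outer ELSE → high
sample_id=17: site='lake' → outer ELSE → high
sample_id=18: site='river' → inner[ph >= 12] → silver
sample_id=19: site='sea' → outer ELSE → high
sample_id=20: site='lake' → outer ELSE → high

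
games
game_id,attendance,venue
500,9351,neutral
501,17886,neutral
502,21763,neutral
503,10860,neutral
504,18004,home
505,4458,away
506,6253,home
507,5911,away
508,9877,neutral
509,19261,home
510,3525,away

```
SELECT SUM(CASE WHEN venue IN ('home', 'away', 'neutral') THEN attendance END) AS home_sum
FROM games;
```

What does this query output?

127149

game_id=500: ✓ → 9351
game_id=501: ✓ → 17886
game_id=502: ✓ → 21763
game_id=503: ✓ → 10860
game_id=504: ✓ → 18004
game_id=505: ✓ → 4458
game_id=506: ✓ → 6253
game_id=507: ✓ → 5911
game_id=508: ✓ → 9877
game_id=509: ✓ → 19261
game_id=510: ✓ → 3525
home_sum = 9351 + 17886 + 21763 + 10860 + 18004 + 4458 + 6253 + 5911 + 9877 + 19261 + 3525 = 127149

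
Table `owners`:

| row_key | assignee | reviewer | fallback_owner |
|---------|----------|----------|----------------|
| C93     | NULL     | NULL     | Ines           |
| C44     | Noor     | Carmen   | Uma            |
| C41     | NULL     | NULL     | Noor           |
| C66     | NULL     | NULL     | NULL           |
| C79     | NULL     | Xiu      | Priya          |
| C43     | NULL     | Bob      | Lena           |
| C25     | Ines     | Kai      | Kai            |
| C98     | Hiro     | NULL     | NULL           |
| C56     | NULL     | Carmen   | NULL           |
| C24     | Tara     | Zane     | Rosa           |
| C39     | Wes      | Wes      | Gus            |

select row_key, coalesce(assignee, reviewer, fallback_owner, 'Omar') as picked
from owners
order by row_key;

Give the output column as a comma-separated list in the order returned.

Tara, Ines, Wes, Noor, Bob, Noor, Carmen, Omar, Xiu, Ines, Hiro

row_key=C24: assignee=Tara → Tara
row_key=C25: assignee=Ines → Ines
row_key=C39: assignee=Wes → Wes
row_key=C41: assignee=NULL, reviewer=NULL, fallback_owner=Noor → Noor
row_key=C43: assignee=NULL, reviewer=Bob → Bob
row_key=C44: assignee=Noor → Noor
row_key=C56: assignee=NULL, reviewer=Carmen → Carmen
row_key=C66: assignee=NULL, reviewer=NULL, fallback_owner=NULL, → literal Omar → Omar
row_key=C79: assignee=NULL, reviewer=Xiu → Xiu
row_key=C93: assignee=NULL, reviewer=NULL, fallback_owner=Ines → Ines
row_key=C98: assignee=Hiro → Hiro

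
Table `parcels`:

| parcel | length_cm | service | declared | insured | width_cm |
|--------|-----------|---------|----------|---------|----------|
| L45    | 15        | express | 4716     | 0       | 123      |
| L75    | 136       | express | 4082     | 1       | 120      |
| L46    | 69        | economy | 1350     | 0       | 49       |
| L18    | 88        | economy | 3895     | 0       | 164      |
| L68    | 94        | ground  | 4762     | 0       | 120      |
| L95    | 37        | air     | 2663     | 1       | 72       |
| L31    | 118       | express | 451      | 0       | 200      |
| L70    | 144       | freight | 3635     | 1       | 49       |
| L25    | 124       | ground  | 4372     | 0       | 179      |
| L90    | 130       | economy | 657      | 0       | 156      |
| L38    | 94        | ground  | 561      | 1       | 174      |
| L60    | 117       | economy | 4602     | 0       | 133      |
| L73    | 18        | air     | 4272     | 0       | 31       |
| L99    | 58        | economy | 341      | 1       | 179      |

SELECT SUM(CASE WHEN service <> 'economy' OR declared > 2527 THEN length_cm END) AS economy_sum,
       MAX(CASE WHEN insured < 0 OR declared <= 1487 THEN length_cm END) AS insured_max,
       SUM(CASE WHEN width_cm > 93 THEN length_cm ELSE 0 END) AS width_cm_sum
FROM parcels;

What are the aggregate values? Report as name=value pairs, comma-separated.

[economy_sum: service <> 'economy' OR declared > 2527]
parcel=L45: ✓ → 15
parcel=L75: ✓ → 136
parcel=L46: ✗
parcel=L18: ✓ → 88
parcel=L68: ✓ → 94
parcel=L95: ✓ → 37
parcel=L31: ✓ → 118
parcel=L70: ✓ → 144
parcel=L25: ✓ → 124
parcel=L90: ✗
parcel=L38: ✓ → 94
parcel=L60: ✓ → 117
parcel=L73: ✓ → 18
parcel=L99: ✗
economy_sum = 15 + 136 + 88 + 94 + 37 + 118 + 144 + 124 + 94 + 117 + 18 = 985
—
[insured_max: insured < 0 OR declared <= 1487]
parcel=L45: ✗
parcel=L75: ✗
parcel=L46: ✓ → 69
parcel=L18: ✗
parcel=L68: ✗
parcel=L95: ✗
parcel=L31: ✓ → 118
parcel=L70: ✗
parcel=L25: ✗
parcel=L90: ✓ → 130
parcel=L38: ✓ → 94
parcel=L60: ✗
parcel=L73: ✗
parcel=L99: ✓ → 58
insured_max = MAX(69, 118, 130, 94, 58) = 130
—
[width_cm_sum: width_cm > 93]
parcel=L45: ✓ → 15
parcel=L75: ✓ → 136
parcel=L46: ✗
parcel=L18: ✓ → 88
parcel=L68: ✓ → 94
parcel=L95: ✗
parcel=L31: ✓ → 118
parcel=L70: ✗
parcel=L25: ✓ → 124
parcel=L90: ✓ → 130
parcel=L38: ✓ → 94
parcel=L60: ✓ → 117
parcel=L73: ✗
parcel=L99: ✓ → 58
width_cm_sum = 15 + 136 + 88 + 94 + 118 + 124 + 130 + 94 + 117 + 58 = 974

economy_sum=985, insured_max=130, width_cm_sum=974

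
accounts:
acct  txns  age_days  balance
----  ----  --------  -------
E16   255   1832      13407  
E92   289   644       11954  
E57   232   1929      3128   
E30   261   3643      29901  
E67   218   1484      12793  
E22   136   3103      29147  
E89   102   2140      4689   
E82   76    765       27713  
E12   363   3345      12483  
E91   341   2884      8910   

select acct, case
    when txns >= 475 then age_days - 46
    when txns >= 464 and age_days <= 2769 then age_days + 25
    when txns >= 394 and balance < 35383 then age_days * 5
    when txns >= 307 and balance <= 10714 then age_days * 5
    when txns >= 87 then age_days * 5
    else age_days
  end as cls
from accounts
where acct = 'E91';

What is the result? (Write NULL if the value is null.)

14420

acct = E91: txns=341, age_days=2884, balance=8910.
txns >= 475 → false
txns >= 464 and age_days <= 2769 → false
txns >= 394 and balance < 35383 → false
txns >= 307 and balance <= 10714 → true → 14420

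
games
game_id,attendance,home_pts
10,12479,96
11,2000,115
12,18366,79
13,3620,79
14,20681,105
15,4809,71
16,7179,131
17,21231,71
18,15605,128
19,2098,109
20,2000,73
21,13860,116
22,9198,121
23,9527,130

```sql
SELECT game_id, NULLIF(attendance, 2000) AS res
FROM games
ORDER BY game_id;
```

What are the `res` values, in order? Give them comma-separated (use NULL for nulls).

game_id=10: attendance=12479 vs 2000: differ → 12479
game_id=11: attendance=2000 vs 2000: equal → NULL
game_id=12: attendance=18366 vs 2000: differ → 18366
game_id=13: attendance=3620 vs 2000: differ → 3620
game_id=14: attendance=20681 vs 2000: differ → 20681
game_id=15: attendance=4809 vs 2000: differ → 4809
game_id=16: attendance=7179 vs 2000: differ → 7179
game_id=17: attendance=21231 vs 2000: differ → 21231
game_id=18: attendance=15605 vs 2000: differ → 15605
game_id=19: attendance=2098 vs 2000: differ → 2098
game_id=20: attendance=2000 vs 2000: equal → NULL
game_id=21: attendance=13860 vs 2000: differ → 13860
game_id=22: attendance=9198 vs 2000: differ → 9198
game_id=23: attendance=9527 vs 2000: differ → 9527

12479, NULL, 18366, 3620, 20681, 4809, 7179, 21231, 15605, 2098, NULL, 13860, 9198, 9527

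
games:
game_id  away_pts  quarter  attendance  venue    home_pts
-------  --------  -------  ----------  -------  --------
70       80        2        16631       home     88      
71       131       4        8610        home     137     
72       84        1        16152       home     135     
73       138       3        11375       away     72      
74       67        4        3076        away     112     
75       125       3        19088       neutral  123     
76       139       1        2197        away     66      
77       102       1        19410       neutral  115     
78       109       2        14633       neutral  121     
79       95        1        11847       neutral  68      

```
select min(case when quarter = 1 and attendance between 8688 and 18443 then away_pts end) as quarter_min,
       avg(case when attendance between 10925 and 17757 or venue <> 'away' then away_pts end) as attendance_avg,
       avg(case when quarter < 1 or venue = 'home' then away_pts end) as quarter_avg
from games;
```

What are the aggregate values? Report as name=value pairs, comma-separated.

[quarter_min: quarter = 1 and attendance between 8688 and 18443]
game_id=70: ✗
game_id=71: ✗
game_id=72: ✓ → 84
game_id=73: ✗
game_id=74: ✗
game_id=75: ✗
game_id=76: ✗
game_id=77: ✗
game_id=78: ✗
game_id=79: ✓ → 95
quarter_min = MIN(84, 95) = 84
—
[attendance_avg: attendance between 10925 and 17757 or venue <> 'away']
game_id=70: ✓ → 80
game_id=71: ✓ → 131
game_id=72: ✓ → 84
game_id=73: ✓ → 138
game_id=74: ✗
game_id=75: ✓ → 125
game_id=76: ✗
game_id=77: ✓ → 102
game_id=78: ✓ → 109
game_id=79: ✓ → 95
attendance_avg = (80 + 131 + 84 + 138 + 125 + 102 + 109 + 95) / 8 = 108
—
[quarter_avg: quarter < 1 or venue = 'home']
game_id=70: ✓ → 80
game_id=71: ✓ → 131
game_id=72: ✓ → 84
game_id=73: ✗
game_id=74: ✗
game_id=75: ✗
game_id=76: ✗
game_id=77: ✗
game_id=78: ✗
game_id=79: ✗
quarter_avg = (80 + 131 + 84) / 3 = 98.3333333333

quarter_min=84, attendance_avg=108, quarter_avg=98.3333333333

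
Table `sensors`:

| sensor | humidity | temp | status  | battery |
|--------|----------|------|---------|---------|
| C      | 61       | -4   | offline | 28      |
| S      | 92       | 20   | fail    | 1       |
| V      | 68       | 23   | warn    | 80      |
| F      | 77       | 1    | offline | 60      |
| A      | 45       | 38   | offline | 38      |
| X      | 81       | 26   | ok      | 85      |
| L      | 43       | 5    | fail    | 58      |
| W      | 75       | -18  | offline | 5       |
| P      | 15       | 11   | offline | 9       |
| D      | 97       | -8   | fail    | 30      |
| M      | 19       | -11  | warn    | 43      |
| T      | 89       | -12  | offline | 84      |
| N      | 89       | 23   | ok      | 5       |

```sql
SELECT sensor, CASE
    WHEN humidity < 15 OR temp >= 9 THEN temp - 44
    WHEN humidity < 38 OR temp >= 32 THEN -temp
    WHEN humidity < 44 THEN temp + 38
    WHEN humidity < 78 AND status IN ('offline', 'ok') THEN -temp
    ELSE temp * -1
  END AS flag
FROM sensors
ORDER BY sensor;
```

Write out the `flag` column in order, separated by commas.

-6, 4, 8, -1, 43, 11, -21, -33, -24, 12, -21, 18, -18

sensor=A: humidity < 15 OR temp >= 9 → -6
sensor=C: humidity < 78 AND status IN ('offline', 'ok') → 4
sensor=D: ELSE → 8
sensor=F: humidity < 78 AND status IN ('offline', 'ok') → -1
sensor=L: humidity < 44 → 43
sensor=M: humidity < 38 OR temp >= 32 → 11
sensor=N: humidity < 15 OR temp >= 9 → -21
sensor=P: humidity < 15 OR temp >= 9 → -33
sensor=S: humidity < 15 OR temp >= 9 → -24
sensor=T: ELSE → 12
sensor=V: humidity < 15 OR temp >= 9 → -21
sensor=W: humidity < 78 AND status IN ('offline', 'ok') → 18
sensor=X: humidity < 15 OR temp >= 9 → -18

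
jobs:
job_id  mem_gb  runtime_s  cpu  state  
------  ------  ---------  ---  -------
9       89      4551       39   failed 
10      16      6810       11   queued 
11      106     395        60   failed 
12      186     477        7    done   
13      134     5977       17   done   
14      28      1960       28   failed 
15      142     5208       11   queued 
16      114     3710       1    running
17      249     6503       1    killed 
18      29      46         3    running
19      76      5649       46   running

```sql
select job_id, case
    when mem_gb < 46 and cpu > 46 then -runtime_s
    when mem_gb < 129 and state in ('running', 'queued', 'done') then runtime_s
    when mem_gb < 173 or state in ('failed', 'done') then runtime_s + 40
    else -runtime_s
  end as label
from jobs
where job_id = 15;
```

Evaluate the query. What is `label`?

job_id = 15: mem_gb=142, runtime_s=5208, cpu=11, state=queued.
mem_gb < 46 and cpu > 46 → false
mem_gb < 129 and state in ('running', 'queued', 'done') → false
mem_gb < 173 or state in ('failed', 'done') → true → 5248

5248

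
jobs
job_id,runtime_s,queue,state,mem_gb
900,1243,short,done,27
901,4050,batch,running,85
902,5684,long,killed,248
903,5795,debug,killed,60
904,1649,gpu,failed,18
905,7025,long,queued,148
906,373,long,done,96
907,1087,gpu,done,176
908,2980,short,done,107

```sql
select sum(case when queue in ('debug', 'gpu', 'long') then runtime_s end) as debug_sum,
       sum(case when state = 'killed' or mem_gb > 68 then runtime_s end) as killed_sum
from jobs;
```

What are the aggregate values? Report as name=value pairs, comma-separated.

debug_sum=21613, killed_sum=26994

[debug_sum: queue in ('debug', 'gpu', 'long')]
job_id=900: ✗
job_id=901: ✗
job_id=902: ✓ → 5684
job_id=903: ✓ → 5795
job_id=904: ✓ → 1649
job_id=905: ✓ → 7025
job_id=906: ✓ → 373
job_id=907: ✓ → 1087
job_id=908: ✗
debug_sum = 5684 + 5795 + 1649 + 7025 + 373 + 1087 = 21613
—
[killed_sum: state = 'killed' or mem_gb > 68]
job_id=900: ✗
job_id=901: ✓ → 4050
job_id=902: ✓ → 5684
job_id=903: ✓ → 5795
job_id=904: ✗
job_id=905: ✓ → 7025
job_id=906: ✓ → 373
job_id=907: ✓ → 1087
job_id=908: ✓ → 2980
killed_sum = 4050 + 5684 + 5795 + 7025 + 373 + 1087 + 2980 = 26994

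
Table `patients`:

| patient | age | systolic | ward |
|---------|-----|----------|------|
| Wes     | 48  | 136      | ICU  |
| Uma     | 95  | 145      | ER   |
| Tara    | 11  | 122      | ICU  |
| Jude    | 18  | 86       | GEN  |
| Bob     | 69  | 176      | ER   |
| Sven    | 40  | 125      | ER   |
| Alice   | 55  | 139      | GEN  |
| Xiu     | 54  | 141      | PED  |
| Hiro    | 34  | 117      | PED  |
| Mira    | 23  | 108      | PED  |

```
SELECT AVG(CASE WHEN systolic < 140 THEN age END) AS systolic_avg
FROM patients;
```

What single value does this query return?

patient=Wes: ✓ → 48
patient=Uma: ✗
patient=Tara: ✓ → 11
patient=Jude: ✓ → 18
patient=Bob: ✗
patient=Sven: ✓ → 40
patient=Alice: ✓ → 55
patient=Xiu: ✗
patient=Hiro: ✓ → 34
patient=Mira: ✓ → 23
systolic_avg = (48 + 11 + 18 + 40 + 55 + 34 + 23) / 7 = 32.7142857143

32.7142857143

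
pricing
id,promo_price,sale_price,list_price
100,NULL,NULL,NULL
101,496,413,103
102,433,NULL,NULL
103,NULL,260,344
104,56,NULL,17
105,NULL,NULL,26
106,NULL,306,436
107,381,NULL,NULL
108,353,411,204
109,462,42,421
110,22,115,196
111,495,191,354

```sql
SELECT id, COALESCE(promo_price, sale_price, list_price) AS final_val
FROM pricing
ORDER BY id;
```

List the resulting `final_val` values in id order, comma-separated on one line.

id=100: promo_price=NULL, sale_price=NULL, list_price=NULL (all NULL) → NULL
id=101: promo_price=496 → 496
id=102: promo_price=433 → 433
id=103: promo_price=NULL, sale_price=260 → 260
id=104: promo_price=56 → 56
id=105: promo_price=NULL, sale_price=NULL, list_price=26 → 26
id=106: promo_price=NULL, sale_price=306 → 306
id=107: promo_price=381 → 381
id=108: promo_price=353 → 353
id=109: promo_price=462 → 462
id=110: promo_price=22 → 22
id=111: promo_price=495 → 495

NULL, 496, 433, 260, 56, 26, 306, 381, 353, 462, 22, 495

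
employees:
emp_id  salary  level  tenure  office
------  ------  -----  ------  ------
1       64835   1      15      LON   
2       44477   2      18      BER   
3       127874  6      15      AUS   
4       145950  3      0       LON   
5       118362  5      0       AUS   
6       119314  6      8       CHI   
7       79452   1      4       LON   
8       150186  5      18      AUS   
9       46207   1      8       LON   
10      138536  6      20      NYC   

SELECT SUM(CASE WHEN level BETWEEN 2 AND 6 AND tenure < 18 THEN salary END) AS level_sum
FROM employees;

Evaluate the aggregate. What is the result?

emp_id=1: ✗
emp_id=2: ✗
emp_id=3: ✓ → 127874
emp_id=4: ✓ → 145950
emp_id=5: ✓ → 118362
emp_id=6: ✓ → 119314
emp_id=7: ✗
emp_id=8: ✗
emp_id=9: ✗
emp_id=10: ✗
level_sum = 127874 + 145950 + 118362 + 119314 = 511500

511500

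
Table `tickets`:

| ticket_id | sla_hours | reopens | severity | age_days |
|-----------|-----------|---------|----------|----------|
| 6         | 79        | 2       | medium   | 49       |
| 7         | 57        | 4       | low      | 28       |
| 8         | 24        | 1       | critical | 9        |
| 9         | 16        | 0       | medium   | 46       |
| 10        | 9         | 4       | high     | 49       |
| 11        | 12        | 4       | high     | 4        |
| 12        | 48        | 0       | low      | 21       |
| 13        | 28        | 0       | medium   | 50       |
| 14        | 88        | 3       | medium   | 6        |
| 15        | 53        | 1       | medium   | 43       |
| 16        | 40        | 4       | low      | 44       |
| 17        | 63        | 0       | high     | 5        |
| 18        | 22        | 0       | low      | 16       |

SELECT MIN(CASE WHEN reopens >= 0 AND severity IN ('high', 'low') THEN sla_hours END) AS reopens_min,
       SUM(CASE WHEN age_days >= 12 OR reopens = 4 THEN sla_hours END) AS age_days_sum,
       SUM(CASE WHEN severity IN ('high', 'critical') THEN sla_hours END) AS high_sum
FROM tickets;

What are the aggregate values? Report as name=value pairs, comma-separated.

[reopens_min: reopens >= 0 AND severity IN ('high', 'low')]
ticket_id=6: ✗
ticket_id=7: ✓ → 57
ticket_id=8: ✗
ticket_id=9: ✗
ticket_id=10: ✓ → 9
ticket_id=11: ✓ → 12
ticket_id=12: ✓ → 48
ticket_id=13: ✗
ticket_id=14: ✗
ticket_id=15: ✗
ticket_id=16: ✓ → 40
ticket_id=17: ✓ → 63
ticket_id=18: ✓ → 22
reopens_min = MIN(57, 9, 12, 48, 40, 63, 22) = 9
—
[age_days_sum: age_days >= 12 OR reopens = 4]
ticket_id=6: ✓ → 79
ticket_id=7: ✓ → 57
ticket_id=8: ✗
ticket_id=9: ✓ → 16
ticket_id=10: ✓ → 9
ticket_id=11: ✓ → 12
ticket_id=12: ✓ → 48
ticket_id=13: ✓ → 28
ticket_id=14: ✗
ticket_id=15: ✓ → 53
ticket_id=16: ✓ → 40
ticket_id=17: ✗
ticket_id=18: ✓ → 22
age_days_sum = 79 + 57 + 16 + 9 + 12 + 48 + 28 + 53 + 40 + 22 = 364
—
[high_sum: severity IN ('high', 'critical')]
ticket_id=6: ✗
ticket_id=7: ✗
ticket_id=8: ✓ → 24
ticket_id=9: ✗
ticket_id=10: ✓ → 9
ticket_id=11: ✓ → 12
ticket_id=12: ✗
ticket_id=13: ✗
ticket_id=14: ✗
ticket_id=15: ✗
ticket_id=16: ✗
ticket_id=17: ✓ → 63
ticket_id=18: ✗
high_sum = 24 + 9 + 12 + 63 = 108

reopens_min=9, age_days_sum=364, high_sum=108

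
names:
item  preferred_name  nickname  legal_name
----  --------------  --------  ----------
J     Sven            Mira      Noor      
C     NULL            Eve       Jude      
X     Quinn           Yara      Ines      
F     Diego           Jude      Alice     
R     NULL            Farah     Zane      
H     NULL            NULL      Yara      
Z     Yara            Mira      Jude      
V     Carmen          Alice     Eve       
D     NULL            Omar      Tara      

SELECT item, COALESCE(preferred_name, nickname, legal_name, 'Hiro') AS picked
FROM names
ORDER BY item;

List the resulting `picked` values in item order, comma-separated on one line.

item=C: preferred_name=NULL, nickname=Eve → Eve
item=D: preferred_name=NULL, nickname=Omar → Omar
item=F: preferred_name=Diego → Diego
item=H: preferred_name=NULL, nickname=NULL, legal_name=Yara → Yara
item=J: preferred_name=Sven → Sven
item=R: preferred_name=NULL, nickname=Farah → Farah
item=V: preferred_name=Carmen → Carmen
item=X: preferred_name=Quinn → Quinn
item=Z: preferred_name=Yara → Yara

Eve, Omar, Diego, Yara, Sven, Farah, Carmen, Quinn, Yara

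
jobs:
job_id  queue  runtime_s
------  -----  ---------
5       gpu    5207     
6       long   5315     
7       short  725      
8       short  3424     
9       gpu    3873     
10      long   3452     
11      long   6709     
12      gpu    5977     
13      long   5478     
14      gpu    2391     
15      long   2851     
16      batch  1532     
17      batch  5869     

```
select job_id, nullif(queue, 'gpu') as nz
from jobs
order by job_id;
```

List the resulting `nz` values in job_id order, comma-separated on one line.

NULL, long, short, short, NULL, long, long, NULL, long, NULL, long, batch, batch

job_id=5: queue=gpu vs gpu: equal → NULL
job_id=6: queue=long vs gpu: differ → long
job_id=7: queue=short vs gpu: differ → short
job_id=8: queue=short vs gpu: differ → short
job_id=9: queue=gpu vs gpu: equal → NULL
job_id=10: queue=long vs gpu: differ → long
job_id=11: queue=long vs gpu: differ → long
job_id=12: queue=gpu vs gpu: equal → NULL
job_id=13: queue=long vs gpu: differ → long
job_id=14: queue=gpu vs gpu: equal → NULL
job_id=15: queue=long vs gpu: differ → long
job_id=16: queue=batch vs gpu: differ → batch
job_id=17: queue=batch vs gpu: differ → batch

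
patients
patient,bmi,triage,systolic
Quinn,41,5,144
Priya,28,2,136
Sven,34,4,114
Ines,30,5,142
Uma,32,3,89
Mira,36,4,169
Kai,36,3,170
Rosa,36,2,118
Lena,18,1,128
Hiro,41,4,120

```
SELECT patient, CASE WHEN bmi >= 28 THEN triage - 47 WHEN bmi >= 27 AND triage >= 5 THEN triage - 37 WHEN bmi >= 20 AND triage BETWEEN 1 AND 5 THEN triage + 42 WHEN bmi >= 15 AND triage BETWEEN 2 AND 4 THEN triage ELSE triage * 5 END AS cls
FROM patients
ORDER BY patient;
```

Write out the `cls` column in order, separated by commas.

patient=Hiro: bmi >= 28 → -43
patient=Ines: bmi >= 28 → -42
patient=Kai: bmi >= 28 → -44
patient=Lena: ELSE → 5
patient=Mira: bmi >= 28 → -43
patient=Priya: bmi >= 28 → -45
patient=Quinn: bmi >= 28 → -42
patient=Rosa: bmi >= 28 → -45
patient=Sven: bmi >= 28 → -43
patient=Uma: bmi >= 28 → -44

-43, -42, -44, 5, -43, -45, -42, -45, -43, -44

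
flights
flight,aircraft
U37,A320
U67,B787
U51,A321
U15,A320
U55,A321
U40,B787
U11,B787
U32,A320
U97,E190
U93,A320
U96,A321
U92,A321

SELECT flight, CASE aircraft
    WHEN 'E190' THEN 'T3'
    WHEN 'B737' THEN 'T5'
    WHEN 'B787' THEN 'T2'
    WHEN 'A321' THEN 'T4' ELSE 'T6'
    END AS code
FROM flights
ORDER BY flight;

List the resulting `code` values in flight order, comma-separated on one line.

T2, T6, T6, T6, T2, T4, T4, T2, T4, T6, T4, T3

flight=U11: aircraft='B787' → T2
flight=U15: ELSE → T6
flight=U32: ELSE → T6
flight=U37: ELSE → T6
flight=U40: aircraft='B787' → T2
flight=U51: aircraft='A321' → T4
flight=U55: aircraft='A321' → T4
flight=U67: aircraft='B787' → T2
flight=U92: aircraft='A321' → T4
flight=U93: ELSE → T6
flight=U96: aircraft='A321' → T4
flight=U97: aircraft='E190' → T3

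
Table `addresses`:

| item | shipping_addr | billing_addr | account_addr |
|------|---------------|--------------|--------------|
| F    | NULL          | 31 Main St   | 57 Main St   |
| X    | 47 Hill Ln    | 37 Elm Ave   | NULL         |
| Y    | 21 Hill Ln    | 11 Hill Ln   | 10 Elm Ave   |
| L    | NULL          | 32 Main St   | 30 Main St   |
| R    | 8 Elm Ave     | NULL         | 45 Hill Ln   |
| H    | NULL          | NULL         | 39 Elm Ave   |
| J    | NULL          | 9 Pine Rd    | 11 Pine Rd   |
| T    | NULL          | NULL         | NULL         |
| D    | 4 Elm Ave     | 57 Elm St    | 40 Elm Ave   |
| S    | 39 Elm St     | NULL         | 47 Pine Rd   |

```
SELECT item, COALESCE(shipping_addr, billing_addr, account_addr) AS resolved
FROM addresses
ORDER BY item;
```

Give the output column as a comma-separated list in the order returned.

item=D: shipping_addr=4 Elm Ave → 4 Elm Ave
item=F: shipping_addr=NULL, billing_addr=31 Main St → 31 Main St
item=H: shipping_addr=NULL, billing_addr=NULL, account_addr=39 Elm Ave → 39 Elm Ave
item=J: shipping_addr=NULL, billing_addr=9 Pine Rd → 9 Pine Rd
item=L: shipping_addr=NULL, billing_addr=32 Main St → 32 Main St
item=R: shipping_addr=8 Elm Ave → 8 Elm Ave
item=S: shipping_addr=39 Elm St → 39 Elm St
item=T: shipping_addr=NULL, billing_addr=NULL, account_addr=NULL (all NULL) → NULL
item=X: shipping_addr=47 Hill Ln → 47 Hill Ln
item=Y: shipping_addr=21 Hill Ln → 21 Hill Ln

4 Elm Ave, 31 Main St, 39 Elm Ave, 9 Pine Rd, 32 Main St, 8 Elm Ave, 39 Elm St, NULL, 47 Hill Ln, 21 Hill Ln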